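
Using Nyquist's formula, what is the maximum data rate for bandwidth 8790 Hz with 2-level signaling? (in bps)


Rate = 2 * B * log2(M) = 2 * 8790 * 1.0 = 17580.0

17580.0 bps


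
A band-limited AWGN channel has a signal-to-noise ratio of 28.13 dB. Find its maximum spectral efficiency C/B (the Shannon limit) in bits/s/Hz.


SNR_linear = 10^(28.13/10) = 650.1297; C/B = log2(1 + SNR_linear) = log2(1 + 650.1297) = 9.3468

9.3468 bits/s/Hz


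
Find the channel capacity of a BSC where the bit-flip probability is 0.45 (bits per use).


H(p) = -p*log2(p) - (1-p)*log2(1-p) = -0.45*log2(0.45) - 0.55*log2(0.55) = 0.518401 + 0.474373 = 0.9928. C = 1 - H(p) = 1 - 0.9928 = 0.0072

0.0072 bits


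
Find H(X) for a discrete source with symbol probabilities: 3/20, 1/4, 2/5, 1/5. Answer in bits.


H = -sum(p_i * log2(p_i)). Terms: -(3/20)*log2(3/20) = 0.410545; -(1/4)*log2(1/4) = 0.500000; -(2/5)*log2(2/5) = 0.528771; -(1/5)*log2(1/5) = 0.464386. H = 0.410545 + 0.500000 + 0.528771 + 0.464386 = 1.9037

1.9037 bits


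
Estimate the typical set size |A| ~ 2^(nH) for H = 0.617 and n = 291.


log2|A_typical| = nH = 291 * 0.617 = 179.547, so |A_typical| ~ 2^179.547 = 1.120e+54

1.120e+54


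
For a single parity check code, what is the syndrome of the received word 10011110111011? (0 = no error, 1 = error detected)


Syndrome = XOR of all bits = 1 XOR 0 XOR 0 XOR 1 XOR 1 XOR 1 XOR 1 XOR 0 XOR 1 XOR 1 XOR 1 XOR 0 XOR 1 XOR 1 = 0

0


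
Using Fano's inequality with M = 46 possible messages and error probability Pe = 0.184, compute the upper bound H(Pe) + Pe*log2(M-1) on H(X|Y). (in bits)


H(Pe) = -Pe*log2(Pe) - (1-Pe)*log2(1-Pe) = -0.184*log2(0.184) - 0.816*log2(0.816) = 0.449369 + 0.239381 = 0.6887. Pe*log2(M-1) = 0.184*log2(45) = 1.010501. Bound = H(Pe) + Pe*log2(M-1) = 0.449369 + 0.239381 + 1.010501 = 1.6993

1.6993 bits


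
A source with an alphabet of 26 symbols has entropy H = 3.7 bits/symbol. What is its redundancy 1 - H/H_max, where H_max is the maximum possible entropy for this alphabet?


H_max = log2(K) = log2(26) = 4.7004 bits/symbol. Redundancy = 1 - H/H_max = 1 - 3.7/4.7004 = 1 - 0.7872 = 0.2128

0.2128


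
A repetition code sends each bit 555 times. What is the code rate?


Rate = k/n = 1/555

1/555


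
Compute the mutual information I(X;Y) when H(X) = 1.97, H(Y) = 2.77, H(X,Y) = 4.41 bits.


I(X;Y) = H(X) + H(Y) - H(X,Y) = 1.97 + 2.77 - 4.41 = 0.33

0.33 bits


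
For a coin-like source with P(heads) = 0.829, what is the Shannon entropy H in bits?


H = -p*log2(p) - (1-p)*log2(1-p). -0.829*log2(0.829) = 0.224291; -0.171*log2(0.171) = 0.435696. H = 0.224291 + 0.435696 = 0.66

0.66 bits


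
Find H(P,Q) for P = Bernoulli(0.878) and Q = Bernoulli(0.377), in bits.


H(P,Q) = -p*log2(q) - (1-p)*log2(1-q). -0.878*log2(0.377) = 1.235665; -0.122*log2(0.623) = 0.083289. H(P,Q) = 1.235665 + 0.083289 = 1.319

1.319 bits


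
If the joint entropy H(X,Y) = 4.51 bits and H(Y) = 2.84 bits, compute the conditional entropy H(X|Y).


H(X|Y) = H(X,Y) - H(Y) = 4.51 - 2.84 = 1.67

1.67 bits


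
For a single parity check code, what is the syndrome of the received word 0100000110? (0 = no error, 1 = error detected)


Syndrome = XOR of all bits = 0 XOR 1 XOR 0 XOR 0 XOR 0 XOR 0 XOR 0 XOR 1 XOR 1 XOR 0 = 1

1


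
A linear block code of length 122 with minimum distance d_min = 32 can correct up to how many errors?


Correction capability = floor((d-1)/2) = floor((32-1)/2) = 15

15 errors


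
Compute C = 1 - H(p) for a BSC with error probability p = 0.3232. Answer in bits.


H(p) = -p*log2(p) - (1-p)*log2(1-p) = -0.3232*log2(0.3232) - 0.6768*log2(0.6768) = 0.526655 + 0.381173 = 0.9078. C = 1 - H(p) = 1 - 0.9078 = 0.0922

0.0922 bits


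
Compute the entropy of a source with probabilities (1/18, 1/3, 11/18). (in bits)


H = -sum(p_i * log2(p_i)). Terms: -(1/18)*log2(1/18) = 0.231663; -(1/3)*log2(1/3) = 0.528321; -(11/18)*log2(11/18) = 0.434190. H = 0.231663 + 0.528321 + 0.434190 = 1.1942

1.1942 bits


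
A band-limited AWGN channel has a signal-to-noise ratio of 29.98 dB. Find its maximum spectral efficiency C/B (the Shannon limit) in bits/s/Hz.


SNR_linear = 10^(29.98/10) = 995.4054; C/B = log2(1 + SNR_linear) = log2(1 + 995.4054) = 9.9606

9.9606 bits/s/Hz


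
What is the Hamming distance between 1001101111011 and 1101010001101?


Count differing positions: . ^ . . ^ ^ ^ ^ ^ . ^ ^ . = 8 differences

8


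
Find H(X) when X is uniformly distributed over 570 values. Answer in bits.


H = log2(n) = log2(570) = 9.1548

9.1548 bits


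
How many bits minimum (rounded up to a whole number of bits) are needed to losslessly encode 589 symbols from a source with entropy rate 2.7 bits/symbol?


Minimum bits >= n * H = 589 * 2.7 = 1590.3, rounded up to a whole number of bits = 1591

1591 bits


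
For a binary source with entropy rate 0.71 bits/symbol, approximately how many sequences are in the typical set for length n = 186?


log2|A_typical| = nH = 186 * 0.71 = 132.06, so |A_typical| ~ 2^132.06 = 5.676e+39

5.676e+39


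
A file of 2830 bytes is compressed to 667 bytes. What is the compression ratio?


Ratio = original / compressed = 2830 / 667 = 4.2429

4.2429


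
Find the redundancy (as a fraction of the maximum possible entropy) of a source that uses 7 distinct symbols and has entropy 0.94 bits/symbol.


H_max = log2(K) = log2(7) = 2.8074 bits/symbol. Redundancy = 1 - H/H_max = 1 - 0.94/2.8074 = 1 - 0.3348 = 0.6652

0.6652


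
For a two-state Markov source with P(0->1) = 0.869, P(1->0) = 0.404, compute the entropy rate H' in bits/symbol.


Stationary distribution: pi_0 = p10/(p01+p10) = 0.3174, pi_1 = 0.6826. Entropy rate H' = pi_0*H(p01) + pi_1*H(p10) = 0.3174*0.5602 + 0.6826*0.9732 = 0.8422

0.8422 bits/symbol


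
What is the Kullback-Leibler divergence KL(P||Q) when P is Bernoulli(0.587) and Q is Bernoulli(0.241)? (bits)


KL = p*log2(p/q) + (1-p)*log2((1-p)/(1-q)) = 0.587*log2(0.587/0.241) + 0.413*log2(0.413/0.759) = 0.3913

0.3913 bits


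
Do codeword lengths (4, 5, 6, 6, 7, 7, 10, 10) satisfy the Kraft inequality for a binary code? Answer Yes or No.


Kraft sum = sum(2^(-l_i)) = 0.1426, need <= 1. Result: satisfied (a binary prefix-free code with these lengths exists)

Yes


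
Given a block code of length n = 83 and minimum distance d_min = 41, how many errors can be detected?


Detection capability = d_min - 1 = 41 - 1 = 40

40 errors


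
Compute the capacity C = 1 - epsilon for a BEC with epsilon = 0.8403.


C = 1 - epsilon = 1 - 0.8403 = 0.1597

0.1597 bits


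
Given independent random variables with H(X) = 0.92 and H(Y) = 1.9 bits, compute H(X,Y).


For independent variables, H(X,Y) = H(X) + H(Y) = 0.92 + 1.9 = 2.82

2.82 bits


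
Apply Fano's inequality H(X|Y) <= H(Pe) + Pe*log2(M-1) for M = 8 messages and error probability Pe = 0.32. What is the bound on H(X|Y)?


H(Pe) = -Pe*log2(Pe) - (1-Pe)*log2(1-Pe) = -0.32*log2(0.32) - 0.68*log2(0.68) = 0.526034 + 0.378347 = 0.9044. Pe*log2(M-1) = 0.32*log2(7) = 0.898354. Bound = H(Pe) + Pe*log2(M-1) = 0.526034 + 0.378347 + 0.898354 = 1.8027

1.8027 bits


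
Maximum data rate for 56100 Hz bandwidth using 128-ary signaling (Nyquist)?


Rate = 2 * B * log2(M) = 2 * 56100 * 7.0 = 785400.0

785400.0 bps


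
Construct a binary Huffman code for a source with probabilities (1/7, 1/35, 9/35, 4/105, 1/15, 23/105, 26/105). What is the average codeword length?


Huffman construction (repeatedly merge the two least-probable nodes; each merge adds 1 bit to every symbol beneath it): 1/35 + 4/105 = 1/15; 1/15 + 1/15 = 2/15; 2/15 + 1/7 = 29/105; 23/105 + 26/105 = 7/15; 9/35 + 29/105 = 8/15; 7/15 + 8/15 = 1. Resulting codeword lengths (in the order the probabilities were given): (3, 5, 2, 5, 4, 2, 2). L_avg = sum(p_i * l_i) = 1/7*3 + 1/35*5 + 9/35*2 + 4/105*5 + 1/15*4 + 23/105*2 + 26/105*2 = 52/21 = 2.4762

2.4762 bits


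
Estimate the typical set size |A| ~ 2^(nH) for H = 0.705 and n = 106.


log2|A_typical| = nH = 106 * 0.705 = 74.73, so |A_typical| ~ 2^74.73 = 3.133e+22

3.133e+22


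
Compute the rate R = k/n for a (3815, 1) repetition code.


Rate = k/n = 1/3815

1/3815


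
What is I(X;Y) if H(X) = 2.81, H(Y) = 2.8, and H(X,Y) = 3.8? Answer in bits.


I(X;Y) = H(X) + H(Y) - H(X,Y) = 2.81 + 2.8 - 3.8 = 1.81

1.81 bits


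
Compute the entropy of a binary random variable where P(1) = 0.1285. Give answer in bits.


H = -p*log2(p) - (1-p)*log2(1-p). -0.1285*log2(0.1285) = 0.380381; -0.8715*log2(0.8715) = 0.172930. H = 0.380381 + 0.172930 = 0.5533

0.5533 bits


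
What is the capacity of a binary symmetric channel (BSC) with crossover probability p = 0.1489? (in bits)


H(p) = -p*log2(p) - (1-p)*log2(1-p) = -0.1489*log2(0.1489) - 0.8511*log2(0.8511) = 0.409115 + 0.197965 = 0.6071. C = 1 - H(p) = 1 - 0.6071 = 0.3929

0.3929 bits


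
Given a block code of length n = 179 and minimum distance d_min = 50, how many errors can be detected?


Detection capability = d_min - 1 = 50 - 1 = 49

49 errors


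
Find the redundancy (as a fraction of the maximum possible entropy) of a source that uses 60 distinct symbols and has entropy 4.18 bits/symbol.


H_max = log2(K) = log2(60) = 5.9069 bits/symbol. Redundancy = 1 - H/H_max = 1 - 4.18/5.9069 = 1 - 0.7076 = 0.2924

0.2924


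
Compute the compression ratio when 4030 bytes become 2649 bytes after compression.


Ratio = original / compressed = 4030 / 2649 = 1.5213

1.5213


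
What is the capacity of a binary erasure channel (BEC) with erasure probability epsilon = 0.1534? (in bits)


C = 1 - epsilon = 1 - 0.1534 = 0.8466

0.8466 bits


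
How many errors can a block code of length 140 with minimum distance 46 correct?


Correction capability = floor((d-1)/2) = floor((46-1)/2) = 22

22 errors


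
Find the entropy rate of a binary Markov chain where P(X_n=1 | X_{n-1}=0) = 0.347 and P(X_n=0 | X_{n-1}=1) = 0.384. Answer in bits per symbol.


Stationary distribution: pi_0 = p10/(p01+p10) = 0.5253, pi_1 = 0.4747. Entropy rate H' = pi_0*H(p01) + pi_1*H(p10) = 0.5253*0.9314 + 0.4747*0.9608 = 0.9453

0.9453 bits/symbol


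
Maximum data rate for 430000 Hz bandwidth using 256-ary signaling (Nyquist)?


Rate = 2 * B * log2(M) = 2 * 430000 * 8.0 = 6880000.0

6880000.0 bps


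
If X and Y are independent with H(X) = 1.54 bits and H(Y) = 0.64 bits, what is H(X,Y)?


For independent variables, H(X,Y) = H(X) + H(Y) = 1.54 + 0.64 = 2.18

2.18 bits


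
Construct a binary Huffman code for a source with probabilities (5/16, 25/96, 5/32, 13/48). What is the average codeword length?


Huffman construction (repeatedly merge the two least-probable nodes; each merge adds 1 bit to every symbol beneath it): 5/32 + 25/96 = 5/12; 13/48 + 5/16 = 7/12; 5/12 + 7/12 = 1. Resulting codeword lengths (in the order the probabilities were given): (2, 2, 2, 2). L_avg = sum(p_i * l_i) = 5/16*2 + 25/96*2 + 5/32*2 + 13/48*2 = 2

2.0 bits


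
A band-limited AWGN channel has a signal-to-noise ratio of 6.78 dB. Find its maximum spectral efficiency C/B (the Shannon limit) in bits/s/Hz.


SNR_linear = 10^(6.78/10) = 4.7643; C/B = log2(1 + SNR_linear) = log2(1 + 4.7643) = 2.5271

2.5271 bits/s/Hz


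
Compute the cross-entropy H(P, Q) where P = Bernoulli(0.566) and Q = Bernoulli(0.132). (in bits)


H(P,Q) = -p*log2(q) - (1-p)*log2(1-q). -0.566*log2(0.132) = 1.653507; -0.434*log2(0.868) = 0.088637. H(P,Q) = 1.653507 + 0.088637 = 1.7421

1.7421 bits


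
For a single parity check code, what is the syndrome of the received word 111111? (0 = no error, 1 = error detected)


Syndrome = XOR of all bits = 1 XOR 1 XOR 1 XOR 1 XOR 1 XOR 1 = 0

0


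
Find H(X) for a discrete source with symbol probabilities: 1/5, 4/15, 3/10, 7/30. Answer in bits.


H = -sum(p_i * log2(p_i)). Terms: -(1/5)*log2(1/5) = 0.464386; -(4/15)*log2(4/15) = 0.508504; -(3/10)*log2(3/10) = 0.521090; -(7/30)*log2(7/30) = 0.489892. H = 0.464386 + 0.508504 + 0.521090 + 0.489892 = 1.9839

1.9839 bits


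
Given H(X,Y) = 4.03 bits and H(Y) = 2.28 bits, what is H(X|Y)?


H(X|Y) = H(X,Y) - H(Y) = 4.03 - 2.28 = 1.75

1.75 bits


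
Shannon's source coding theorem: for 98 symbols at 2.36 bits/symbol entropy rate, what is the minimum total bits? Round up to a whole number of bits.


Minimum bits >= n * H = 98 * 2.36 = 231.28, rounded up to a whole number of bits = 232

232 bits


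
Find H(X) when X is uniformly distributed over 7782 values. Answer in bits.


H = log2(n) = log2(7782) = 12.9259

12.9259 bits


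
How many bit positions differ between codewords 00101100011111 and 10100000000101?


Count differing positions: ^ . . . ^ ^ . . . ^ ^ . ^ . = 6 differences

6


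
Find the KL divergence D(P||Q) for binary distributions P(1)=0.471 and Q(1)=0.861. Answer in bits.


KL = p*log2(p/q) + (1-p)*log2((1-p)/(1-q)) = 0.471*log2(0.471/0.861) + 0.529*log2(0.529/0.139) = 0.6101

0.6101 bits


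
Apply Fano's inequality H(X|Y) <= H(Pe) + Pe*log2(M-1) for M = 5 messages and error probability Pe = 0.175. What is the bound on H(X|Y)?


H(Pe) = -Pe*log2(Pe) - (1-Pe)*log2(1-Pe) = -0.175*log2(0.175) - 0.825*log2(0.825) = 0.440050 + 0.228966 = 0.669. Pe*log2(M-1) = 0.175*log2(4) = 0.350000. Bound = H(Pe) + Pe*log2(M-1) = 0.440050 + 0.228966 + 0.350000 = 1.019

1.019 bits


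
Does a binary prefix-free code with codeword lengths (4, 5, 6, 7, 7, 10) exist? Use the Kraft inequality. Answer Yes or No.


Kraft sum = sum(2^(-l_i)) = 0.126, need <= 1. Result: satisfied (a binary prefix-free code with these lengths exists)

Yes


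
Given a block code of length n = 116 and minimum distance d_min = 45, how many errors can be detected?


Detection capability = d_min - 1 = 45 - 1 = 44

44 errors


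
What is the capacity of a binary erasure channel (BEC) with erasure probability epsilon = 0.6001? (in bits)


C = 1 - epsilon = 1 - 0.6001 = 0.3999

0.3999 bits


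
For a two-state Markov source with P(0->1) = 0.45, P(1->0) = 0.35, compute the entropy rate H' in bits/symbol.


Stationary distribution: pi_0 = p10/(p01+p10) = 0.4375, pi_1 = 0.5625. Entropy rate H' = pi_0*H(p01) + pi_1*H(p10) = 0.4375*0.9928 + 0.5625*0.9341 = 0.9598

0.9598 bits/symbol


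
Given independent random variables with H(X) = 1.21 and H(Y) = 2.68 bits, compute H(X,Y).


For independent variables, H(X,Y) = H(X) + H(Y) = 1.21 + 2.68 = 3.89

3.89 bits


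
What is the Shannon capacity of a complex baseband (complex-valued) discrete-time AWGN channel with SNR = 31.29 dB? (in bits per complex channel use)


SNR_linear = 10^(31.29/10) = 1345.8604; C = log2(1 + SNR_linear) = log2(1 + 1345.8604) = 10.3954

10.3954 bits/channel use


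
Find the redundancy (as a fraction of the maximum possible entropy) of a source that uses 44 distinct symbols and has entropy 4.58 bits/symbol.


H_max = log2(K) = log2(44) = 5.4594 bits/symbol. Redundancy = 1 - H/H_max = 1 - 4.58/5.4594 = 1 - 0.8389 = 0.1611

0.1611


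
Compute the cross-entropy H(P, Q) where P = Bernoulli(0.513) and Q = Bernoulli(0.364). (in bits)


H(P,Q) = -p*log2(q) - (1-p)*log2(1-q). -0.513*log2(0.364) = 0.747949; -0.487*log2(0.636) = 0.317963. H(P,Q) = 0.747949 + 0.317963 = 1.0659

1.0659 bits


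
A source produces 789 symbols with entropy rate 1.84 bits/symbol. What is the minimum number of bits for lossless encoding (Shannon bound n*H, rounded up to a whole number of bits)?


Minimum bits >= n * H = 789 * 1.84 = 1451.76, rounded up to a whole number of bits = 1452

1452 bits


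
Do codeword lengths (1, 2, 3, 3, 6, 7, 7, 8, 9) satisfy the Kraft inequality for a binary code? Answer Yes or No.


Kraft sum = sum(2^(-l_i)) = 1.0371, need <= 1. Result: violated (a binary prefix-free code with these lengths cannot exist)

No


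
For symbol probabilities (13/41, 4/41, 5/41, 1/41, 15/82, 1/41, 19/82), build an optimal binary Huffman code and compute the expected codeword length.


Huffman construction (repeatedly merge the two least-probable nodes; each merge adds 1 bit to every symbol beneath it): 1/41 + 1/41 = 2/41; 2/41 + 4/41 = 6/41; 5/41 + 6/41 = 11/41; 15/82 + 19/82 = 17/41; 11/41 + 13/41 = 24/41; 17/41 + 24/41 = 1. Resulting codeword lengths (in the order the probabilities were given): (2, 4, 3, 5, 2, 5, 2). L_avg = sum(p_i * l_i) = 13/41*2 + 4/41*4 + 5/41*3 + 1/41*5 + 15/82*2 + 1/41*5 + 19/82*2 = 101/41 = 2.4634

2.4634 bits


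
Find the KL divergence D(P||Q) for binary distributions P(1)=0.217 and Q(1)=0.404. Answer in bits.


KL = p*log2(p/q) + (1-p)*log2((1-p)/(1-q)) = 0.217*log2(0.217/0.404) + 0.783*log2(0.783/0.596) = 0.1137

0.1137 bits


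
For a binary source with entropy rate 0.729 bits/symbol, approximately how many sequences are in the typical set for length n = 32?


log2|A_typical| = nH = 32 * 0.729 = 23.328, so |A_typical| ~ 2^23.328 = 1.053e+07

1.053e+07


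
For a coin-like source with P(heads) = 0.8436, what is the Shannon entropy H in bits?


H = -p*log2(p) - (1-p)*log2(1-p). -0.8436*log2(0.8436) = 0.206993; -0.1564*log2(0.1564) = 0.418634. H = 0.206993 + 0.418634 = 0.6256

0.6256 bits


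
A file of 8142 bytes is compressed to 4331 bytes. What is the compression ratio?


Ratio = original / compressed = 8142 / 4331 = 1.8799

1.8799


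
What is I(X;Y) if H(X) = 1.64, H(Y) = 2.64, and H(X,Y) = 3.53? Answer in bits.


I(X;Y) = H(X) + H(Y) - H(X,Y) = 1.64 + 2.64 - 3.53 = 0.75

0.75 bits


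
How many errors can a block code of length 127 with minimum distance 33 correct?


Correction capability = floor((d-1)/2) = floor((33-1)/2) = 16

16 errors


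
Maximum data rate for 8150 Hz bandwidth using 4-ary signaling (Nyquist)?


Rate = 2 * B * log2(M) = 2 * 8150 * 2.0 = 32600.0

32600.0 bps


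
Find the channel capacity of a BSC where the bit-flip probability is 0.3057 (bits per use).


H(p) = -p*log2(p) - (1-p)*log2(1-p) = -0.3057*log2(0.3057) - 0.6943*log2(0.6943) = 0.522689 + 0.365458 = 0.8881. C = 1 - H(p) = 1 - 0.8881 = 0.1119

0.1119 bits


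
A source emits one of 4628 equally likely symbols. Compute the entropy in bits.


H = log2(n) = log2(4628) = 12.1762

12.1762 bits


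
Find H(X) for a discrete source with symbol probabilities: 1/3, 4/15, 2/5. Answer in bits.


H = -sum(p_i * log2(p_i)). Terms: -(1/3)*log2(1/3) = 0.528321; -(4/15)*log2(4/15) = 0.508504; -(2/5)*log2(2/5) = 0.528771. H = 0.528321 + 0.508504 + 0.528771 = 1.5656

1.5656 bits


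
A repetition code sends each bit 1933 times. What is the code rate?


Rate = k/n = 1/1933

1/1933


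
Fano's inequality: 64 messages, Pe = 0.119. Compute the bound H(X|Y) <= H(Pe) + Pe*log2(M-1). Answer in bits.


H(Pe) = -Pe*log2(Pe) - (1-Pe)*log2(1-Pe) = -0.119*log2(0.119) - 0.881*log2(0.881) = 0.365445 + 0.161035 = 0.5265. Pe*log2(M-1) = 0.119*log2(63) = 0.711296. Bound = H(Pe) + Pe*log2(M-1) = 0.365445 + 0.161035 + 0.711296 = 1.2378

1.2378 bits


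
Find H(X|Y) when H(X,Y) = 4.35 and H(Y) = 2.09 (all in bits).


H(X|Y) = H(X,Y) - H(Y) = 4.35 - 2.09 = 2.26

2.26 bits


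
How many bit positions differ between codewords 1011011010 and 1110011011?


Count differing positions: . ^ . ^ . . . . . ^ = 3 differences

3


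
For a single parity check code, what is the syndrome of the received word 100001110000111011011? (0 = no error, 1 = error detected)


Syndrome = XOR of all bits = 1 XOR 0 XOR 0 XOR 0 XOR 0 XOR 1 XOR 1 XOR 1 XOR 0 XOR 0 XOR 0 XOR 0 XOR 1 XOR 1 XOR 1 XOR 0 XOR 1 XOR 1 XOR 0 XOR 1 XOR 1 = 1

1


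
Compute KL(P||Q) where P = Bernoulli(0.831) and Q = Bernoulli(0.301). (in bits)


KL = p*log2(p/q) + (1-p)*log2((1-p)/(1-q)) = 0.831*log2(0.831/0.301) + 0.169*log2(0.169/0.699) = 0.8713

0.8713 bits


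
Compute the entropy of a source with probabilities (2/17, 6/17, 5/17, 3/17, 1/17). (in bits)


H = -sum(p_i * log2(p_i)). Terms: -(2/17)*log2(2/17) = 0.363231; -(6/17)*log2(6/17) = 0.530294; -(5/17)*log2(5/17) = 0.519275; -(3/17)*log2(3/17) = 0.441618; -(1/17)*log2(1/17) = 0.240439. H = 0.363231 + 0.530294 + 0.519275 + 0.441618 + 0.240439 = 2.0949

2.0949 bits


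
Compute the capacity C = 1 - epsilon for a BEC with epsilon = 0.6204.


C = 1 - epsilon = 1 - 0.6204 = 0.3796

0.3796 bits


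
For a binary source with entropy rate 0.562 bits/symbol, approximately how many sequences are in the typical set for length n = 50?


log2|A_typical| = nH = 50 * 0.562 = 28.1, so |A_typical| ~ 2^28.1 = 2.877e+08

2.877e+08


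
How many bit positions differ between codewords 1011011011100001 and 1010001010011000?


Count differing positions: . . . ^ . ^ . . . ^ ^ ^ ^ . . ^ = 7 differences

7


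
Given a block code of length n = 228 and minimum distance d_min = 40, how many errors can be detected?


Detection capability = d_min - 1 = 40 - 1 = 39

39 errors


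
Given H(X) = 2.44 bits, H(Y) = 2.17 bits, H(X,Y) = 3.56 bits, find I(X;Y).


I(X;Y) = H(X) + H(Y) - H(X,Y) = 2.44 + 2.17 - 3.56 = 1.05

1.05 bits


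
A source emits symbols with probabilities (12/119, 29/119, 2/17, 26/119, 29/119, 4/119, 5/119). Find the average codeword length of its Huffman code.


Huffman construction (repeatedly merge the two least-probable nodes; each merge adds 1 bit to every symbol beneath it): 4/119 + 5/119 = 9/119; 9/119 + 12/119 = 3/17; 2/17 + 3/17 = 5/17; 26/119 + 29/119 = 55/119; 29/119 + 5/17 = 64/119; 55/119 + 64/119 = 1. Resulting codeword lengths (in the order the probabilities were given): (4, 2, 3, 2, 2, 5, 5). L_avg = sum(p_i * l_i) = 12/119*4 + 29/119*2 + 2/17*3 + 26/119*2 + 29/119*2 + 4/119*5 + 5/119*5 = 303/119 = 2.5462

2.5462 bits


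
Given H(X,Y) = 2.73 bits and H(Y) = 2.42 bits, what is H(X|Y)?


H(X|Y) = H(X,Y) - H(Y) = 2.73 - 2.42 = 0.31

0.31 bits


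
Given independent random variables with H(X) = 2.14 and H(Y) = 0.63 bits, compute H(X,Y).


For independent variables, H(X,Y) = H(X) + H(Y) = 2.14 + 0.63 = 2.77

2.77 bits


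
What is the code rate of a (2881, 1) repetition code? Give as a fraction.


Rate = k/n = 1/2881

1/2881


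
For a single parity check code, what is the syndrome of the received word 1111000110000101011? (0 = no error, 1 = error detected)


Syndrome = XOR of all bits = 1 XOR 1 XOR 1 XOR 1 XOR 0 XOR 0 XOR 0 XOR 1 XOR 1 XOR 0 XOR 0 XOR 0 XOR 0 XOR 1 XOR 0 XOR 1 XOR 0 XOR 1 XOR 1 = 0

0


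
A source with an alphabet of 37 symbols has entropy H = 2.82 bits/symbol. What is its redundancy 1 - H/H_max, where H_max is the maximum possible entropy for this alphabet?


H_max = log2(K) = log2(37) = 5.2095 bits/symbol. Redundancy = 1 - H/H_max = 1 - 2.82/5.2095 = 1 - 0.5413 = 0.4587

0.4587


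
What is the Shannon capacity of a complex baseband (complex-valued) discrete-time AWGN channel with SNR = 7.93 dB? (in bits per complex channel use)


SNR_linear = 10^(7.93/10) = 6.2087; C = log2(1 + SNR_linear) = log2(1 + 6.2087) = 2.8497

2.8497 bits/channel use


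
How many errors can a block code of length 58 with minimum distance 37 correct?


Correction capability = floor((d-1)/2) = floor((37-1)/2) = 18

18 errors


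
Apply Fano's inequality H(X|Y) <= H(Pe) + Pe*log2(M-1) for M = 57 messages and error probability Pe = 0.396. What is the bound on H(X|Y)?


H(Pe) = -Pe*log2(Pe) - (1-Pe)*log2(1-Pe) = -0.396*log2(0.396) - 0.604*log2(0.604) = 0.529225 + 0.439337 = 0.9686. Pe*log2(M-1) = 0.396*log2(56) = 2.299713. Bound = H(Pe) + Pe*log2(M-1) = 0.529225 + 0.439337 + 2.299713 = 3.2683

3.2683 bits


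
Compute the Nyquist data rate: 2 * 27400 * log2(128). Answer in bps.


Rate = 2 * B * log2(M) = 2 * 27400 * 7.0 = 383600.0

383600.0 bps


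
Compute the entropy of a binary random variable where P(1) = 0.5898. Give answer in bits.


H = -p*log2(p) - (1-p)*log2(1-p). -0.5898*log2(0.5898) = 0.449252; -0.4102*log2(0.4102) = 0.527353. H = 0.449252 + 0.527353 = 0.9766

0.9766 bits


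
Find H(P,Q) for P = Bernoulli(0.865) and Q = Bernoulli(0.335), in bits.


H(P,Q) = -p*log2(q) - (1-p)*log2(1-q). -0.865*log2(0.335) = 1.364768; -0.135*log2(0.665) = 0.079457. H(P,Q) = 1.364768 + 0.079457 = 1.4442

1.4442 bits


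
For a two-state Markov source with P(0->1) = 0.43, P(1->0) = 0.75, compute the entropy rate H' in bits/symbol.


Stationary distribution: pi_0 = p10/(p01+p10) = 0.6356, pi_1 = 0.3644. Entropy rate H' = pi_0*H(p01) + pi_1*H(p10) = 0.6356*0.9858 + 0.3644*0.8113 = 0.9222

0.9222 bits/symbol


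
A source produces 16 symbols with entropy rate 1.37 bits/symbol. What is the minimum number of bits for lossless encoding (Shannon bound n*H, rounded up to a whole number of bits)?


Minimum bits >= n * H = 16 * 1.37 = 21.92, rounded up to a whole number of bits = 22

22 bits


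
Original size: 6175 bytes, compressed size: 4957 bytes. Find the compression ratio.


Ratio = original / compressed = 6175 / 4957 = 1.2457

1.2457


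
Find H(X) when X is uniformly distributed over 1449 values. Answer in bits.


H = log2(n) = log2(1449) = 10.5008

10.5008 bits


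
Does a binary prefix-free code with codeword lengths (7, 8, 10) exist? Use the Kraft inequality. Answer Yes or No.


Kraft sum = sum(2^(-l_i)) = 0.0127, need <= 1. Result: satisfied (a binary prefix-free code with these lengths exists)

Yes


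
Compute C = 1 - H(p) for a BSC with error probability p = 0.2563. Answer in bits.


H(p) = -p*log2(p) - (1-p)*log2(1-p) = -0.2563*log2(0.2563) - 0.7437*log2(0.7437) = 0.503397 + 0.317714 = 0.8211. C = 1 - H(p) = 1 - 0.8211 = 0.1789

0.1789 bits


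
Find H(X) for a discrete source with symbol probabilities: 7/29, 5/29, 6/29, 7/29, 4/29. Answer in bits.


H = -sum(p_i * log2(p_i)). Terms: -(7/29)*log2(7/29) = 0.494979; -(5/29)*log2(5/29) = 0.437251; -(6/29)*log2(6/29) = 0.470280; -(7/29)*log2(7/29) = 0.494979; -(4/29)*log2(4/29) = 0.394204. H = 0.494979 + 0.437251 + 0.470280 + 0.494979 + 0.394204 = 2.2917

2.2917 bits


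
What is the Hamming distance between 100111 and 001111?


Count differing positions: ^ . ^ . . . = 2 differences

2


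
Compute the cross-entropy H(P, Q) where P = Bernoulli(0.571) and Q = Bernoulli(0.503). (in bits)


H(P,Q) = -p*log2(q) - (1-p)*log2(1-q). -0.571*log2(0.503) = 0.566072; -0.429*log2(0.497) = 0.432725. H(P,Q) = 0.566072 + 0.432725 = 0.9988

0.9988 bits


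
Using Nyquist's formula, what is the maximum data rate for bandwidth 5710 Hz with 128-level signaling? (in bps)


Rate = 2 * B * log2(M) = 2 * 5710 * 7.0 = 79940.0

79940.0 bps


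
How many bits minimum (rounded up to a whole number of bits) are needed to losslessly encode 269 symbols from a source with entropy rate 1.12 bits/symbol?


Minimum bits >= n * H = 269 * 1.12 = 301.28, rounded up to a whole number of bits = 302

302 bits


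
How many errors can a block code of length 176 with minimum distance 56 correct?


Correction capability = floor((d-1)/2) = floor((56-1)/2) = 27

27 errors


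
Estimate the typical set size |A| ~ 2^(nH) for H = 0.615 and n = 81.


log2|A_typical| = nH = 81 * 0.615 = 49.815, so |A_typical| ~ 2^49.815 = 9.904e+14

9.904e+14


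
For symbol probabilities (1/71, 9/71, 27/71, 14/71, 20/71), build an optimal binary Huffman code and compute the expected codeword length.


Huffman construction (repeatedly merge the two least-probable nodes; each merge adds 1 bit to every symbol beneath it): 1/71 + 9/71 = 10/71; 10/71 + 14/71 = 24/71; 20/71 + 24/71 = 44/71; 27/71 + 44/71 = 1. Resulting codeword lengths (in the order the probabilities were given): (4, 4, 1, 3, 2). L_avg = sum(p_i * l_i) = 1/71*4 + 9/71*4 + 27/71*1 + 14/71*3 + 20/71*2 = 149/71 = 2.0986

2.0986 bits


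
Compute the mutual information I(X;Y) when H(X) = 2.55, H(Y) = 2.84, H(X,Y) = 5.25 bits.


I(X;Y) = H(X) + H(Y) - H(X,Y) = 2.55 + 2.84 - 5.25 = 0.14

0.14 bits


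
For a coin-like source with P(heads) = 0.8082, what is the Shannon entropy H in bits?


H = -p*log2(p) - (1-p)*log2(1-p). -0.8082*log2(0.8082) = 0.248292; -0.1918*log2(0.1918) = 0.456930. H = 0.248292 + 0.456930 = 0.7052

0.7052 bits


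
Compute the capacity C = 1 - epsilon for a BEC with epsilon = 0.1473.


C = 1 - epsilon = 1 - 0.1473 = 0.8527

0.8527 bits


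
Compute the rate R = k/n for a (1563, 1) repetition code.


Rate = k/n = 1/1563

1/1563


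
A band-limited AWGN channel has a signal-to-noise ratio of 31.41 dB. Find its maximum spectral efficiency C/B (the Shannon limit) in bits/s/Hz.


SNR_linear = 10^(31.41/10) = 1383.5664; C/B = log2(1 + SNR_linear) = log2(1 + 1383.5664) = 10.4352

10.4352 bits/s/Hz


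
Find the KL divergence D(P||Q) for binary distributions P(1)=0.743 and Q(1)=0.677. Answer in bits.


KL = p*log2(p/q) + (1-p)*log2((1-p)/(1-q)) = 0.743*log2(0.743/0.677) + 0.257*log2(0.257/0.323) = 0.015

0.015 bits


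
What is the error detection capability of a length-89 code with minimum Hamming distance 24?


Detection capability = d_min - 1 = 24 - 1 = 23

23 errors


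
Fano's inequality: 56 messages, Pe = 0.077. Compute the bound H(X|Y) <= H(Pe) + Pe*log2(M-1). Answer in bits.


H(Pe) = -Pe*log2(Pe) - (1-Pe)*log2(1-Pe) = -0.077*log2(0.077) - 0.923*log2(0.923) = 0.284823 + 0.106696 = 0.3915. Pe*log2(M-1) = 0.077*log2(55) = 0.445165. Bound = H(Pe) + Pe*log2(M-1) = 0.284823 + 0.106696 + 0.445165 = 0.8367

0.8367 bits


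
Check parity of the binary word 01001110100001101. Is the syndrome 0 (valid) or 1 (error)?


Syndrome = XOR of all bits = 0 XOR 1 XOR 0 XOR 0 XOR 1 XOR 1 XOR 1 XOR 0 XOR 1 XOR 0 XOR 0 XOR 0 XOR 0 XOR 1 XOR 1 XOR 0 XOR 1 = 0

0


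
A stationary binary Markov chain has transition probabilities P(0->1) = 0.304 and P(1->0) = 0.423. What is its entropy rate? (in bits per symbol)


Stationary distribution: pi_0 = p10/(p01+p10) = 0.5818, pi_1 = 0.4182. Entropy rate H' = pi_0*H(p01) + pi_1*H(p10) = 0.5818*0.8861 + 0.4182*0.9828 = 0.9266

0.9266 bits/symbol


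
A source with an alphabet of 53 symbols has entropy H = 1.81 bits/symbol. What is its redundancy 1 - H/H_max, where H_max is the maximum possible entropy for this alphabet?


H_max = log2(K) = log2(53) = 5.7279 bits/symbol. Redundancy = 1 - H/H_max = 1 - 1.81/5.7279 = 1 - 0.316 = 0.684

0.684


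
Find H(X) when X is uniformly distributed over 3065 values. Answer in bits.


H = log2(n) = log2(3065) = 11.5817

11.5817 bits


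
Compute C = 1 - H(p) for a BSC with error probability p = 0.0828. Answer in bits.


H(p) = -p*log2(p) - (1-p)*log2(1-p) = -0.0828*log2(0.0828) - 0.9172*log2(0.9172) = 0.297602 + 0.114367 = 0.412. C = 1 - H(p) = 1 - 0.412 = 0.588

0.588 bits


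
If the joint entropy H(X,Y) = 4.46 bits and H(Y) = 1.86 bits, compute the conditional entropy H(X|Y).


H(X|Y) = H(X,Y) - H(Y) = 4.46 - 1.86 = 2.6

2.6 bits


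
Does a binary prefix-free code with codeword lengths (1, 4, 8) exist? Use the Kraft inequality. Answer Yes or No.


Kraft sum = sum(2^(-l_i)) = 0.5664, need <= 1. Result: satisfied (a binary prefix-free code with these lengths exists)

Yes


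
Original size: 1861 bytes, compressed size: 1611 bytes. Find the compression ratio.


Ratio = original / compressed = 1861 / 1611 = 1.1552

1.1552


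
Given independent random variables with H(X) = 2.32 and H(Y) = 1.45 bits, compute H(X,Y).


For independent variables, H(X,Y) = H(X) + H(Y) = 2.32 + 1.45 = 3.77

3.77 bits


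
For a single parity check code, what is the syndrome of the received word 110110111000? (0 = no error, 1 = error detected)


Syndrome = XOR of all bits = 1 XOR 1 XOR 0 XOR 1 XOR 1 XOR 0 XOR 1 XOR 1 XOR 1 XOR 0 XOR 0 XOR 0 = 1

1


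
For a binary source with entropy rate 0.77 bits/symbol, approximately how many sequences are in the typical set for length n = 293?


log2|A_typical| = nH = 293 * 0.77 = 225.61, so |A_typical| ~ 2^225.61 = 8.230e+67

8.230e+67


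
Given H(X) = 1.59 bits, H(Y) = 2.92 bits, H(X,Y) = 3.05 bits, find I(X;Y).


I(X;Y) = H(X) + H(Y) - H(X,Y) = 1.59 + 2.92 - 3.05 = 1.46

1.46 bits


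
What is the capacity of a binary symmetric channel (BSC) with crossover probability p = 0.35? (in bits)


H(p) = -p*log2(p) - (1-p)*log2(1-p) = -0.35*log2(0.35) - 0.65*log2(0.65) = 0.530101 + 0.403967 = 0.9341. C = 1 - H(p) = 1 - 0.9341 = 0.0659

0.0659 bits


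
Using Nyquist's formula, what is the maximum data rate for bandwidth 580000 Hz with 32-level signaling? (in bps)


Rate = 2 * B * log2(M) = 2 * 580000 * 5.0 = 5800000.0

5800000.0 bps


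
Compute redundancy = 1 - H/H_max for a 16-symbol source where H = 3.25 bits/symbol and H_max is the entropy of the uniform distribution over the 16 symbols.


H_max = log2(K) = log2(16) = 4.0 bits/symbol. Redundancy = 1 - H/H_max = 1 - 3.25/4.0 = 1 - 0.8125 = 0.1875

0.1875


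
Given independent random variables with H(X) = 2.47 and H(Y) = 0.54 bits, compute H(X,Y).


For independent variables, H(X,Y) = H(X) + H(Y) = 2.47 + 0.54 = 3.01

3.01 bits


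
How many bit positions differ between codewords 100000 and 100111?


Count differing positions: . . . ^ ^ ^ = 3 differences

3


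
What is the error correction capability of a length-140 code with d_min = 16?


Correction capability = floor((d-1)/2) = floor((16-1)/2) = 7

7 errors


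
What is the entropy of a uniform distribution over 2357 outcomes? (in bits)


H = log2(n) = log2(2357) = 11.2027

11.2027 bits


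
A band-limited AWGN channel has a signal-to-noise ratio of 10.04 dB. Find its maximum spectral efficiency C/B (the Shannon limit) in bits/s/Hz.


SNR_linear = 10^(10.04/10) = 10.0925; C/B = log2(1 + SNR_linear) = log2(1 + 10.0925) = 3.4715

3.4715 bits/s/Hz


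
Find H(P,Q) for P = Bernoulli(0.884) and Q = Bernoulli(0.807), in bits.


H(P,Q) = -p*log2(q) - (1-p)*log2(1-q). -0.884*log2(0.807) = 0.273474; -0.116*log2(0.193) = 0.275306. H(P,Q) = 0.273474 + 0.275306 = 0.5488

0.5488 bits


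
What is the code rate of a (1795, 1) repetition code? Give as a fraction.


Rate = k/n = 1/1795

1/1795


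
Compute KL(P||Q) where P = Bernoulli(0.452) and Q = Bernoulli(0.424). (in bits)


KL = p*log2(p/q) + (1-p)*log2((1-p)/(1-q)) = 0.452*log2(0.452/0.424) + 0.548*log2(0.548/0.576) = 0.0023

0.0023 bits


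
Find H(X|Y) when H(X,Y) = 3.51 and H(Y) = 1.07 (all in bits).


H(X|Y) = H(X,Y) - H(Y) = 3.51 - 1.07 = 2.44

2.44 bits


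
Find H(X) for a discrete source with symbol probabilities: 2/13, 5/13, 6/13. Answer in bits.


H = -sum(p_i * log2(p_i)). Terms: -(2/13)*log2(2/13) = 0.415452; -(5/13)*log2(5/13) = 0.530197; -(6/13)*log2(6/13) = 0.514836. H = 0.415452 + 0.530197 + 0.514836 = 1.4605

1.4605 bits


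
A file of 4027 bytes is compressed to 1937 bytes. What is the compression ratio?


Ratio = original / compressed = 4027 / 1937 = 2.079

2.079


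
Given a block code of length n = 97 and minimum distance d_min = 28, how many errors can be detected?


Detection capability = d_min - 1 = 28 - 1 = 27

27 errors


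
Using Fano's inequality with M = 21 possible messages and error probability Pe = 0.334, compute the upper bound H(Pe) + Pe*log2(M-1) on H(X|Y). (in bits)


H(Pe) = -Pe*log2(Pe) - (1-Pe)*log2(1-Pe) = -0.334*log2(0.334) - 0.666*log2(0.666) = 0.528415 + 0.390546 = 0.919. Pe*log2(M-1) = 0.334*log2(20) = 1.443524. Bound = H(Pe) + Pe*log2(M-1) = 0.528415 + 0.390546 + 1.443524 = 2.3625

2.3625 bits


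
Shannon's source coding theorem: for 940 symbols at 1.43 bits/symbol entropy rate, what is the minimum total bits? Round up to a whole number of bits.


Minimum bits >= n * H = 940 * 1.43 = 1344.2, rounded up to a whole number of bits = 1345

1345 bits


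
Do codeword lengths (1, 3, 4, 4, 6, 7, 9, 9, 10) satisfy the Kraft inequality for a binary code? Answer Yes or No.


Kraft sum = sum(2^(-l_i)) = 0.7783, need <= 1. Result: satisfied (a binary prefix-free code with these lengths exists)

Yes


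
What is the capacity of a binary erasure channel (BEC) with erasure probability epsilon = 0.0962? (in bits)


C = 1 - epsilon = 1 - 0.0962 = 0.9038

0.9038 bits


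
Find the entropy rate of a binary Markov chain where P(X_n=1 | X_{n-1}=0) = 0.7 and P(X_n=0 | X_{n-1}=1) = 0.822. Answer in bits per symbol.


Stationary distribution: pi_0 = p10/(p01+p10) = 0.5401, pi_1 = 0.4599. Entropy rate H' = pi_0*H(p01) + pi_1*H(p10) = 0.5401*0.8813 + 0.4599*0.6757 = 0.7867

0.7867 bits/symbol


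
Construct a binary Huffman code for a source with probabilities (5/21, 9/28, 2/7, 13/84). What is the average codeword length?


Huffman construction (repeatedly merge the two least-probable nodes; each merge adds 1 bit to every symbol beneath it): 13/84 + 5/21 = 11/28; 2/7 + 9/28 = 17/28; 11/28 + 17/28 = 1. Resulting codeword lengths (in the order the probabilities were given): (2, 2, 2, 2). L_avg = sum(p_i * l_i) = 5/21*2 + 9/28*2 + 2/7*2 + 13/84*2 = 2

2.0 bits


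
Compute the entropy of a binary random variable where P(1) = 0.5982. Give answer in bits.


H = -p*log2(p) - (1-p)*log2(1-p). -0.5982*log2(0.5982) = 0.443446; -0.4018*log2(0.4018) = 0.528548. H = 0.443446 + 0.528548 = 0.972

0.972 bits


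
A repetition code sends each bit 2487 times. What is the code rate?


Rate = k/n = 1/2487

1/2487


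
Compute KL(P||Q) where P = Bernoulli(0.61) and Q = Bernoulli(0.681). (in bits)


KL = p*log2(p/q) + (1-p)*log2((1-p)/(1-q)) = 0.61*log2(0.61/0.681) + 0.39*log2(0.39/0.319) = 0.0162

0.0162 bits


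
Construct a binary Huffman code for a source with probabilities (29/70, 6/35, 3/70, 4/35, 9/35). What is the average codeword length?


Huffman construction (repeatedly merge the two least-probable nodes; each merge adds 1 bit to every symbol beneath it): 3/70 + 4/35 = 11/70; 11/70 + 6/35 = 23/70; 9/35 + 23/70 = 41/70; 29/70 + 41/70 = 1. Resulting codeword lengths (in the order the probabilities were given): (1, 3, 4, 4, 2). L_avg = sum(p_i * l_i) = 29/70*1 + 6/35*3 + 3/70*4 + 4/35*4 + 9/35*2 = 29/14 = 2.0714

2.0714 bits


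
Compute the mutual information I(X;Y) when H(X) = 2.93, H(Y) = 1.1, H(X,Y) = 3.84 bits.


I(X;Y) = H(X) + H(Y) - H(X,Y) = 2.93 + 1.1 - 3.84 = 0.19

0.19 bits


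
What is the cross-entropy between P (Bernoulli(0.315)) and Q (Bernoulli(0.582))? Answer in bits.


H(P,Q) = -p*log2(q) - (1-p)*log2(1-q). -0.315*log2(0.582) = 0.245986; -0.685*log2(0.418) = 0.862021. H(P,Q) = 0.245986 + 0.862021 = 1.108

1.108 bits


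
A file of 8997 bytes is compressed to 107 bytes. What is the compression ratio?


Ratio = original / compressed = 8997 / 107 = 84.0841

84.0841


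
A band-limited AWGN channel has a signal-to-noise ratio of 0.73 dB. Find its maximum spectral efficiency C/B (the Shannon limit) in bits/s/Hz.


SNR_linear = 10^(0.73/10) = 1.183; C/B = log2(1 + SNR_linear) = log2(1 + 1.183) = 1.1263

1.1263 bits/s/Hz


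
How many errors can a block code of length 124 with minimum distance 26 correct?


Correction capability = floor((d-1)/2) = floor((26-1)/2) = 12

12 errors


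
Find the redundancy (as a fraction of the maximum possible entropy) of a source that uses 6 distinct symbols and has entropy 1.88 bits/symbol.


H_max = log2(K) = log2(6) = 2.585 bits/symbol. Redundancy = 1 - H/H_max = 1 - 1.88/2.585 = 1 - 0.7273 = 0.2727

0.2727


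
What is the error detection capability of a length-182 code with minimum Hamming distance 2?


Detection capability = d_min - 1 = 2 - 1 = 1

1 errors


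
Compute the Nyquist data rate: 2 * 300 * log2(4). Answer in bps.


Rate = 2 * B * log2(M) = 2 * 300 * 2.0 = 1200.0

1200.0 bps


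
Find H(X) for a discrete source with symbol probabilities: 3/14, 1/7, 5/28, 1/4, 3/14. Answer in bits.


H = -sum(p_i * log2(p_i)). Terms: -(3/14)*log2(3/14) = 0.476227; -(1/7)*log2(1/7) = 0.401051; -(5/28)*log2(5/28) = 0.443826; -(1/4)*log2(1/4) = 0.500000; -(3/14)*log2(3/14) = 0.476227. H = 0.476227 + 0.401051 + 0.443826 + 0.500000 + 0.476227 = 2.2973

2.2973 bits
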